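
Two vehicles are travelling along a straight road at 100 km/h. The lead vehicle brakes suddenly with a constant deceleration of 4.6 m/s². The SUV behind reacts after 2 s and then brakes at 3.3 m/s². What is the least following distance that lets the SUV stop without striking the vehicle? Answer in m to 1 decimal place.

100 km/h ÷ 3.6 = 27.7778 m/s.
Leader travels v²/(2a_L) = 771.606 / 9.200 = 83.870 m before stopping.
Follower covers v·t_r = 27.7778 × 2 = 55.556 m while reacting, then v²/(2a_F) = 771.606 / 6.600 = 116.910 m while braking, for a total of 55.556 + 116.910 = 172.466 m.
Since a_F ≤ a_L and the follower starts braking later, the follower is never slower than the leader, so the closest approach is when both have stopped.
Minimum gap = 172.466 − 83.870 = 88.596 m.

Minimum gap ≈ 88.6 m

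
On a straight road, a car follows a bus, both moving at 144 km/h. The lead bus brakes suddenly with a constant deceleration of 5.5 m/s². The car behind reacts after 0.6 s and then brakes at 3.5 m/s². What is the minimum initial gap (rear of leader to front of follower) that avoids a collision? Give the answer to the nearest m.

Minimum gap ≈ 107 m

144 km/h ÷ 3.6 = 40.0000 m/s.
Leader travels v²/(2a_L) = 1600.000 / 11.000 = 145.455 m before stopping.
Follower covers v·t_r = 40.0000 × 0.6 = 24.000 m while reacting, then v²/(2a_F) = 1600.000 / 7.000 = 228.571 m while braking, for a total of 24.000 + 228.571 = 252.571 m.
Since a_F ≤ a_L and the follower starts braking later, the follower is never slower than the leader, so the closest approach is when both have stopped.
Minimum gap = 252.571 − 145.455 = 107.116 m.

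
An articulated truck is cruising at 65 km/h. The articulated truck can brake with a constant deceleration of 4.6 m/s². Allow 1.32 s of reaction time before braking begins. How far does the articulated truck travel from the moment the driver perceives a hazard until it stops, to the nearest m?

65 km/h ÷ 3.6 = 18.0556 m/s.
Reaction distance = v·t_r = 18.0556 × 1.32 = 23.833 m.
Braking distance = v²/(2a) = 18.0556² / (2 × 4.600) = 326.005 / 9.200 = 35.435 m.
Total = 23.833 + 35.435 = 59.268 m.

Total stopping distance ≈ 59 m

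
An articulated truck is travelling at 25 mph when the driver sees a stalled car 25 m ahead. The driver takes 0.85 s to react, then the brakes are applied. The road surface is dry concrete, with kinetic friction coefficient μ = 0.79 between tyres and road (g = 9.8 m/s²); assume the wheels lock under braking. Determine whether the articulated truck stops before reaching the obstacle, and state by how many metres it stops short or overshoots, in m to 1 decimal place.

25 mph × 0.44704 = 11.1760 m/s.
a = μg = 0.79 × 9.8 = 7.742 m/s².
Reaction distance = 11.1760 × 0.85 = 9.500 m.
Braking distance = v²/(2a) = 124.903 / 15.484 = 8.067 m.
Total stopping distance = 9.500 + 8.067 = 17.567 m, vs 25 m available — it stops with 25 − 17.567 = 7.433 m to spare.

Yes — it stops 7.4 m short of the obstacle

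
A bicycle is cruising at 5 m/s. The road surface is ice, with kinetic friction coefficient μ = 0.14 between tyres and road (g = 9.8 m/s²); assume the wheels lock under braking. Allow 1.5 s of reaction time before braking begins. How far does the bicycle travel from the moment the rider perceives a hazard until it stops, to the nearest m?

Total stopping distance ≈ 17 m

a = μg = 0.14 × 9.8 = 1.372 m/s².
Reaction distance = v·t_r = 5.0000 × 1.5 = 7.500 m.
Braking distance = v²/(2a) = 5.0000² / (2 × 1.372) = 25.000 / 2.744 = 9.111 m.
Total = 7.500 + 9.111 = 16.611 m.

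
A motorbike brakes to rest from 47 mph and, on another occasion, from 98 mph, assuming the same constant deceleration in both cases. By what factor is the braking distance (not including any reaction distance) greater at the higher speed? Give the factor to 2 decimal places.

Braking distance d = v²/(2a), so with a fixed, d ∝ v².
Factor = (98/47)² = 2.0851² = 4.3476.

Factor ≈ 4.35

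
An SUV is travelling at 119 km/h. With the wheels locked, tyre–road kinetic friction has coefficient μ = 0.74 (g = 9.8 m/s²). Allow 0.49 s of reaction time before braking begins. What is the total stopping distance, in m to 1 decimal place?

119 km/h ÷ 3.6 = 33.0556 m/s.
a = μg = 0.74 × 9.8 = 7.252 m/s².
Reaction distance = v·t_r = 33.0556 × 0.49 = 16.197 m.
Braking distance = v²/(2a) = 33.0556² / (2 × 7.252) = 1092.673 / 14.504 = 75.336 m.
Total = 16.197 + 75.336 = 91.533 m.

Total stopping distance ≈ 91.5 m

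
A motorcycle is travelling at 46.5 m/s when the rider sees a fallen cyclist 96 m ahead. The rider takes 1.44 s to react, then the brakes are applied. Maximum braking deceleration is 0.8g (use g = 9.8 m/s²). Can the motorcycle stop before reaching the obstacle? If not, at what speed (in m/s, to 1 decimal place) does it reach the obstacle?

a = 0.8 × 9.8 = 7.840 m/s².
Reaction distance = 46.5000 × 1.44 = 66.960 m.
Braking distance needed to stop: v²/(2a) = 2162.250 / 15.680 = 137.899 m, so total needed = 66.960 + 137.899 = 204.859 m > 96 m — it cannot stop.
Distance remaining when braking begins: 96 − 66.960 = 29.040 m.
v² = v₀² − 2a·d = 2162.250 − 2 × 7.840 × 29.040 = 1706.903 m²/s².
v = √1706.903 = 41.315 m/s.

No — it strikes the obstacle at 41.3 m/s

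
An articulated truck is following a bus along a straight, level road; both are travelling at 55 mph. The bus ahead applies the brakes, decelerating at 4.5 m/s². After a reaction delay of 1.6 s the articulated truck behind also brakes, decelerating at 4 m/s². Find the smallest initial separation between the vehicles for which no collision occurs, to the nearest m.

55 mph × 0.44704 = 24.5872 m/s.
Leader travels v²/(2a_L) = 604.530 / 9.000 = 67.170 m before stopping.
Follower covers v·t_r = 24.5872 × 1.6 = 39.340 m while reacting, then v²/(2a_F) = 604.530 / 8.000 = 75.566 m while braking, for a total of 39.340 + 75.566 = 114.906 m.
Since a_F ≤ a_L and the follower starts braking later, the follower is never slower than the leader, so the closest approach is when both have stopped.
Minimum gap = 114.906 − 67.170 = 47.736 m.

Minimum gap ≈ 48 m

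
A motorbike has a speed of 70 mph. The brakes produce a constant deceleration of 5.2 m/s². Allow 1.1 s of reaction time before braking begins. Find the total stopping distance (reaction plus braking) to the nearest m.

Total stopping distance ≈ 129 m

70 mph × 0.44704 = 31.2928 m/s.
Reaction distance = v·t_r = 31.2928 × 1.1 = 34.422 m.
Braking distance = v²/(2a) = 31.2928² / (2 × 5.200) = 979.239 / 10.400 = 94.158 m.
Total = 34.422 + 94.158 = 128.580 m.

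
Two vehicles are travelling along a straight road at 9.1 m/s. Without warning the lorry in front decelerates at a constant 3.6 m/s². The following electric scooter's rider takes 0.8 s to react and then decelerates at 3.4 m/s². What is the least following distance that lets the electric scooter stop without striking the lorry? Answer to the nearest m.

Minimum gap ≈ 8 m

Leader travels v²/(2a_L) = 82.810 / 7.200 = 11.501 m before stopping.
Follower covers v·t_r = 9.1000 × 0.8 = 7.280 m while reacting, then v²/(2a_F) = 82.810 / 6.800 = 12.178 m while braking, for a total of 7.280 + 12.178 = 19.458 m.
Since a_F ≤ a_L and the follower starts braking later, the follower is never slower than the leader, so the closest approach is when both have stopped.
Minimum gap = 19.458 − 11.501 = 7.957 m.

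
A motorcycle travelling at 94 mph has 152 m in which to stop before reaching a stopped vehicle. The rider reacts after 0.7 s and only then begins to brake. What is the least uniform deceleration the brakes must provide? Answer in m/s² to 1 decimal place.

Required deceleration ≈ 7.2 m/s²

94 mph × 0.44704 = 42.0218 m/s.
Distance covered during reaction = 42.0218 × 0.7 = 29.415 m.
Distance available for braking: 152 − 29.415 = 122.585 m.
v² = 2a·d ⇒ a = v²/(2d) = 42.0218² / (2 × 122.585) = 1765.832 / 245.170 = 7.2025 m/s².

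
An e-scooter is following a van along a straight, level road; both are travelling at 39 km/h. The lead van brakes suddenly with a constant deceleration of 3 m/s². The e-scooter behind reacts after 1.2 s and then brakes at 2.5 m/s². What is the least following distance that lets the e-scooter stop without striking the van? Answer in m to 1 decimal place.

39 km/h ÷ 3.6 = 10.8333 m/s.
Leader travels v²/(2a_L) = 117.360 / 6.000 = 19.560 m before stopping.
Follower covers v·t_r = 10.8333 × 1.2 = 13.000 m while reacting, then v²/(2a_F) = 117.360 / 5.000 = 23.472 m while braking, for a total of 13.000 + 23.472 = 36.472 m.
Since a_F ≤ a_L and the follower starts braking later, the follower is never slower than the leader, so the closest approach is when both have stopped.
Minimum gap = 36.472 − 19.560 = 16.912 m.

Minimum gap ≈ 16.9 m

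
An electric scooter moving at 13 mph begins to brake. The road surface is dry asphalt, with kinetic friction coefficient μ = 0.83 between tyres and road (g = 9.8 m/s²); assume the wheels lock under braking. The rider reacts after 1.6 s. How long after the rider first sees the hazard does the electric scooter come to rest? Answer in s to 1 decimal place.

13 mph × 0.44704 = 5.8115 m/s.
a = μg = 0.83 × 9.8 = 8.134 m/s².
Braking time = v/a = 5.8115 / 8.134 = 0.714 s.
Total = 1.6 + 0.714 = 2.314 s.

Total time ≈ 2.3 s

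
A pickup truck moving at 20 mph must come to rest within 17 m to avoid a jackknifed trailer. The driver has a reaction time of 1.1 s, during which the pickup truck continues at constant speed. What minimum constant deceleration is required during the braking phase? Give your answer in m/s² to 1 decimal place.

Required deceleration ≈ 5.6 m/s²

20 mph × 0.44704 = 8.9408 m/s.
Distance covered during reaction = 8.9408 × 1.1 = 9.835 m.
Distance available for braking: 17 − 9.835 = 7.165 m.
v² = 2a·d ⇒ a = v²/(2d) = 8.9408² / (2 × 7.165) = 79.938 / 14.330 = 5.5784 m/s².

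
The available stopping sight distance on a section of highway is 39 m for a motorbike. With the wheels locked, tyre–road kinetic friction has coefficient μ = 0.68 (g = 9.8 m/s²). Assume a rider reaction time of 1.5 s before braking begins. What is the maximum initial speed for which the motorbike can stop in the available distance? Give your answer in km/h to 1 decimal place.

Maximum speed ≈ 53.6 km/h

a = μg = 0.68 × 9.8 = 6.664 m/s².
Stopping distance: v·t_r + v²/(2a) = 39 with t_r = 1.5 s and a = 6.664 m/s².
So v² + 19.992 v − 519.79 = 0.
Positive root: v = −a·t_r + √((a·t_r)² + 2a·d) = −9.996 + √(99.920 + 519.79) = 14.8980 m/s.
14.8980 m/s × 3.6 = 53.633 km/h.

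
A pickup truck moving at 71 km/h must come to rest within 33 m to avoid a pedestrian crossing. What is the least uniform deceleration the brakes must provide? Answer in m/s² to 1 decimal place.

71 km/h ÷ 3.6 = 19.7222 m/s.
v² = 2a·d ⇒ a = v²/(2d) = 19.7222² / (2 × 33.000) = 388.965 / 66.000 = 5.8934 m/s².

Required deceleration ≈ 5.9 m/s²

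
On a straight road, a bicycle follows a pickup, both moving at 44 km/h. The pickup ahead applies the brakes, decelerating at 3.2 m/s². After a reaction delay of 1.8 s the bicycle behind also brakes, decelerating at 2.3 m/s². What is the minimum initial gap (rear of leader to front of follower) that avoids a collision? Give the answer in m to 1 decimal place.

44 km/h ÷ 3.6 = 12.2222 m/s.
Leader travels v²/(2a_L) = 149.382 / 6.400 = 23.341 m before stopping.
Follower covers v·t_r = 12.2222 × 1.8 = 22.000 m while reacting, then v²/(2a_F) = 149.382 / 4.600 = 32.474 m while braking, for a total of 22.000 + 32.474 = 54.474 m.
Since a_F ≤ a_L and the follower starts braking later, the follower is never slower than the leader, so the closest approach is when both have stopped.
Minimum gap = 54.474 − 23.341 = 31.133 m.

Minimum gap ≈ 31.1 m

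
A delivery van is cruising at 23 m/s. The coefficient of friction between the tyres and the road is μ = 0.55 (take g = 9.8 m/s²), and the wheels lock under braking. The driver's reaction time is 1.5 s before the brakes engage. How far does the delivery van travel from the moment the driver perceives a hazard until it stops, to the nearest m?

Total stopping distance ≈ 84 m

a = μg = 0.55 × 9.8 = 5.390 m/s².
Reaction distance = v·t_r = 23.0000 × 1.5 = 34.500 m.
Braking distance = v²/(2a) = 23.0000² / (2 × 5.390) = 529.000 / 10.780 = 49.072 m.
Total = 34.500 + 49.072 = 83.572 m.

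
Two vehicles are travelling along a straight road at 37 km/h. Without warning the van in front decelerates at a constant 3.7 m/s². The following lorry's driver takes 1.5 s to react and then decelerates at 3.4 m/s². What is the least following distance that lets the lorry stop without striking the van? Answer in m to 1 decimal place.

37 km/h ÷ 3.6 = 10.2778 m/s.
Leader travels v²/(2a_L) = 105.633 / 7.400 = 14.275 m before stopping.
Follower covers v·t_r = 10.2778 × 1.5 = 15.417 m while reacting, then v²/(2a_F) = 105.633 / 6.800 = 15.534 m while braking, for a total of 15.417 + 15.534 = 30.951 m.
Since a_F ≤ a_L and the follower starts braking later, the follower is never slower than the leader, so the closest approach is when both have stopped.
Minimum gap = 30.951 − 14.275 = 16.676 m.

Minimum gap ≈ 16.7 m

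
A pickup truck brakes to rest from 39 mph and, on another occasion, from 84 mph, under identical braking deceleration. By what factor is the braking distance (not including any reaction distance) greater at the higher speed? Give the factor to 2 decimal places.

Braking distance d = v²/(2a), so with a fixed, d ∝ v².
Factor = (84/39)² = 2.1538² = 4.6389.

Factor ≈ 4.64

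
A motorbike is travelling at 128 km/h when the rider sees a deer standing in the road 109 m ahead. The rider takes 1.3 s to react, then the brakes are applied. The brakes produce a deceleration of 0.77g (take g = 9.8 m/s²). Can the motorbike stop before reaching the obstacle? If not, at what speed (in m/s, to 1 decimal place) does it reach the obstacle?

128 km/h ÷ 3.6 = 35.5556 m/s.
a = 0.77 × 9.8 = 7.546 m/s².
Reaction distance = 35.5556 × 1.3 = 46.222 m.
Braking distance needed to stop: v²/(2a) = 1264.201 / 15.092 = 83.766 m, so total needed = 46.222 + 83.766 = 129.988 m > 109 m — it cannot stop.
Distance remaining when braking begins: 109 − 46.222 = 62.778 m.
v² = v₀² − 2a·d = 1264.201 − 2 × 7.546 × 62.778 = 316.755 m²/s².
v = √316.755 = 17.798 m/s.

No — it strikes the obstacle at 17.8 m/s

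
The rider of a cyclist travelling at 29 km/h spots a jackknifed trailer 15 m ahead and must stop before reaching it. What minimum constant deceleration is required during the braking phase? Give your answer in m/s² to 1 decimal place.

Required deceleration ≈ 2.2 m/s²

29 km/h ÷ 3.6 = 8.0556 m/s.
v² = 2a·d ⇒ a = v²/(2d) = 8.0556² / (2 × 15.000) = 64.893 / 30.000 = 2.1631 m/s².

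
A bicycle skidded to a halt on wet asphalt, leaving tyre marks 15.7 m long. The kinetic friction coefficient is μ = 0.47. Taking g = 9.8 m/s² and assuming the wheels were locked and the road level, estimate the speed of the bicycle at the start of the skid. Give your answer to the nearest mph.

Deceleration a = μg = 0.47 × 9.8 = 4.606 m/s².
v = √(2a·d) = √(2 × 4.606 × 15.7) = √144.628 = 12.0261 m/s.
= 12.0261 ÷ 0.44704 = 26.902 mph.

Initial speed ≈ 27 mph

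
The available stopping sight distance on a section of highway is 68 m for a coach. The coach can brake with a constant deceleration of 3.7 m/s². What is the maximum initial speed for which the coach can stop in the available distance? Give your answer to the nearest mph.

Maximum speed ≈ 50 mph

v²/(2a) = d ⇒ v = √(2 × 3.700 × 68) = √503.20 = 22.4321 m/s.
22.4321 m/s ÷ 0.44704 = 50.179 mph.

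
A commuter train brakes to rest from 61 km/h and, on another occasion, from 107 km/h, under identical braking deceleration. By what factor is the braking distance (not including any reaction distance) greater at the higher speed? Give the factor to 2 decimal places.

Factor ≈ 3.08

Braking distance d = v²/(2a), so with a fixed, d ∝ v².
Factor = (107/61)² = 1.7541² = 3.0769.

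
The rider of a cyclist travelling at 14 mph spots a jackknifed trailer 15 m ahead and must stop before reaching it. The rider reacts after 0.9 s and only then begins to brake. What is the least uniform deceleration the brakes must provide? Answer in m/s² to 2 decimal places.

14 mph × 0.44704 = 6.2586 m/s.
Distance covered during reaction = 6.2586 × 0.9 = 5.633 m.
Distance available for braking: 15 − 5.633 = 9.367 m.
v² = 2a·d ⇒ a = v²/(2d) = 6.2586² / (2 × 9.367) = 39.170 / 18.734 = 2.0909 m/s².

Required deceleration ≈ 2.09 m/s²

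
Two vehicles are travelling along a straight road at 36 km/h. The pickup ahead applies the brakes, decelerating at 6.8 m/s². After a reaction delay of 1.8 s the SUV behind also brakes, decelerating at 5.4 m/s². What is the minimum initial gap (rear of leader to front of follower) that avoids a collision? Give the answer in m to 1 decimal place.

36 km/h ÷ 3.6 = 10.0000 m/s.
Leader travels v²/(2a_L) = 100.000 / 13.600 = 7.353 m before stopping.
Follower covers v·t_r = 10.0000 × 1.8 = 18.000 m while reacting, then v²/(2a_F) = 100.000 / 10.800 = 9.259 m while braking, for a total of 18.000 + 9.259 = 27.259 m.
Since a_F ≤ a_L and the follower starts braking later, the follower is never slower than the leader, so the closest approach is when both have stopped.
Minimum gap = 27.259 − 7.353 = 19.906 m.

Minimum gap ≈ 19.9 m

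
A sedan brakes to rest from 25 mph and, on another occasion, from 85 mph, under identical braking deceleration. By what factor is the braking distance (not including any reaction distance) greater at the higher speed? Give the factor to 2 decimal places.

Factor ≈ 11.56

Braking distance d = v²/(2a), so with a fixed, d ∝ v².
Factor = (85/25)² = 3.4000² = 11.5600.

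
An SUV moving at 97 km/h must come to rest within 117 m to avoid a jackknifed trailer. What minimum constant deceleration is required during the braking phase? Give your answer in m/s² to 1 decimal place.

97 km/h ÷ 3.6 = 26.9444 m/s.
v² = 2a·d ⇒ a = v²/(2d) = 26.9444² / (2 × 117.000) = 726.001 / 234.000 = 3.1026 m/s².

Required deceleration ≈ 3.1 m/s²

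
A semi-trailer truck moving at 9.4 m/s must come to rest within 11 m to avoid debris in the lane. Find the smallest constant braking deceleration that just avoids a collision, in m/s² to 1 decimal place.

v² = 2a·d ⇒ a = v²/(2d) = 9.4000² / (2 × 11.000) = 88.360 / 22.000 = 4.0164 m/s².

Required deceleration ≈ 4.0 m/s²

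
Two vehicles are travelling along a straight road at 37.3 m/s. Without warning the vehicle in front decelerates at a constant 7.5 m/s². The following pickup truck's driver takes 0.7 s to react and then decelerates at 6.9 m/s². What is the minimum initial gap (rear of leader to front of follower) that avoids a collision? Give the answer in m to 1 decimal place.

Minimum gap ≈ 34.2 m

Leader travels v²/(2a_L) = 1391.290 / 15.000 = 92.753 m before stopping.
Follower covers v·t_r = 37.3000 × 0.7 = 26.110 m while reacting, then v²/(2a_F) = 1391.290 / 13.800 = 100.818 m while braking, for a total of 26.110 + 100.818 = 126.928 m.
Since a_F ≤ a_L and the follower starts braking later, the follower is never slower than the leader, so the closest approach is when both have stopped.
Minimum gap = 126.928 − 92.753 = 34.175 m.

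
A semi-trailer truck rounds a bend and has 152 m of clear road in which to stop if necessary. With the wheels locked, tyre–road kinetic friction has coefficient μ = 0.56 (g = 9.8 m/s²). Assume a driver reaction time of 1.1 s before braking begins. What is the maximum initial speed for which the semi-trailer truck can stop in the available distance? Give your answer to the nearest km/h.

Maximum speed ≈ 127 km/h

a = μg = 0.56 × 9.8 = 5.488 m/s².
Stopping distance: v·t_r + v²/(2a) = 152 with t_r = 1.1 s and a = 5.488 m/s².
So v² + 12.074 v − 1668.35 = 0.
Positive root: v = −a·t_r + √((a·t_r)² + 2a·d) = −6.037 + √(36.445 + 1668.35) = 35.2522 m/s.
35.2522 m/s × 3.6 = 126.908 km/h.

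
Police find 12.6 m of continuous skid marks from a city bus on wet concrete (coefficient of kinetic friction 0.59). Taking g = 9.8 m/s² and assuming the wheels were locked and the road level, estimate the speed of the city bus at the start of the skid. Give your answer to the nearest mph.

Initial speed ≈ 27 mph

Deceleration a = μg = 0.59 × 9.8 = 5.782 m/s².
v = √(2a·d) = √(2 × 5.782 × 12.6) = √145.706 = 12.0709 m/s.
= 12.0709 ÷ 0.44704 = 27.002 mph.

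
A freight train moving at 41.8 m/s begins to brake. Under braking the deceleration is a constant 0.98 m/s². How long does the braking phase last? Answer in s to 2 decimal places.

Braking time ≈ 42.65 s

Braking time = v/a = 41.8000 / 0.980 = 42.653 s.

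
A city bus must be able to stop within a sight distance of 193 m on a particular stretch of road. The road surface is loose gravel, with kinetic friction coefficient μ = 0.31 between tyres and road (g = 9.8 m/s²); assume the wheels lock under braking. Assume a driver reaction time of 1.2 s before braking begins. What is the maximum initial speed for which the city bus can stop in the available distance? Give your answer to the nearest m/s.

Maximum speed ≈ 31 m/s

a = μg = 0.31 × 9.8 = 3.038 m/s².
Stopping distance: v·t_r + v²/(2a) = 193 with t_r = 1.2 s and a = 3.038 m/s².
So v² + 7.291 v − 1172.67 = 0.
Positive root: v = −a·t_r + √((a·t_r)² + 2a·d) = −3.646 + √(13.293 + 1172.67) = 30.7918 m/s.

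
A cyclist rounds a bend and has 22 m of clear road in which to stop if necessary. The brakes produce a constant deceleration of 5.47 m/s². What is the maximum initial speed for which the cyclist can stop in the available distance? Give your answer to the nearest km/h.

v²/(2a) = d ⇒ v = √(2 × 5.470 × 22) = √240.68 = 15.5139 m/s.
15.5139 m/s × 3.6 = 55.850 km/h.

Maximum speed ≈ 56 km/h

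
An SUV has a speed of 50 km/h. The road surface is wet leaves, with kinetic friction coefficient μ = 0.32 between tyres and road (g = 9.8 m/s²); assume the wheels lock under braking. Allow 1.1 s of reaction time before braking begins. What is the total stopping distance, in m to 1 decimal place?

50 km/h ÷ 3.6 = 13.8889 m/s.
a = μg = 0.32 × 9.8 = 3.136 m/s².
Reaction distance = v·t_r = 13.8889 × 1.1 = 15.278 m.
Braking distance = v²/(2a) = 13.8889² / (2 × 3.136) = 192.902 / 6.272 = 30.756 m.
Total = 15.278 + 30.756 = 46.034 m.

Total stopping distance ≈ 46.0 m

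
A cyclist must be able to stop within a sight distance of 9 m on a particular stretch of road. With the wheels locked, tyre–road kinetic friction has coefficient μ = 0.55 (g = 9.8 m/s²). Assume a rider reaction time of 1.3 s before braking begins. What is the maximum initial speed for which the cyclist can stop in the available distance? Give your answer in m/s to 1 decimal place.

a = μg = 0.55 × 9.8 = 5.390 m/s².
Stopping distance: v·t_r + v²/(2a) = 9 with t_r = 1.3 s and a = 5.390 m/s².
So v² + 14.014 v − 97.02 = 0.
Positive root: v = −a·t_r + √((a·t_r)² + 2a·d) = −7.007 + √(49.098 + 97.02) = 5.0809 m/s.

Maximum speed ≈ 5.1 m/s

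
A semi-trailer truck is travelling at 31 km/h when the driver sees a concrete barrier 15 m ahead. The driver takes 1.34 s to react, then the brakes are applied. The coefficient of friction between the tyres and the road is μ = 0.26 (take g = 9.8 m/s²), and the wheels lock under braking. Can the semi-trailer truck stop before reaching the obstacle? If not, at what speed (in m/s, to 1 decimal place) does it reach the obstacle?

31 km/h ÷ 3.6 = 8.6111 m/s.
a = μg = 0.26 × 9.8 = 2.548 m/s².
Reaction distance = 8.6111 × 1.34 = 11.539 m.
Braking distance needed to stop: v²/(2a) = 74.151 / 5.096 = 14.551 m, so total needed = 11.539 + 14.551 = 26.090 m > 15 m — it cannot stop.
Distance remaining when braking begins: 15 − 11.539 = 3.461 m.
v² = v₀² − 2a·d = 74.151 − 2 × 2.548 × 3.461 = 56.514 m²/s².
v = √56.514 = 7.518 m/s.

No — it strikes the obstacle at 7.5 m/s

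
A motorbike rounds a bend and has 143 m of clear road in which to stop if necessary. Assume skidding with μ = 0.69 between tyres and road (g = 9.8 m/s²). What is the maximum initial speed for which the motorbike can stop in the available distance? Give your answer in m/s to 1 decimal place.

Maximum speed ≈ 44.0 m/s

a = μg = 0.69 × 9.8 = 6.762 m/s².
v²/(2a) = d ⇒ v = √(2 × 6.762 × 143) = √1933.93 = 43.9765 m/s.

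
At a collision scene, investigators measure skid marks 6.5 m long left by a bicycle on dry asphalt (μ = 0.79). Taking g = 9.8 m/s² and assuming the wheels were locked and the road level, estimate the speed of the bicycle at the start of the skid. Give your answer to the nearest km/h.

Deceleration a = μg = 0.79 × 9.8 = 7.742 m/s².
v = √(2a·d) = √(2 × 7.742 × 6.5) = √100.646 = 10.0322 m/s.
= 10.0322 × 3.6 = 36.116 km/h.

Initial speed ≈ 36 km/h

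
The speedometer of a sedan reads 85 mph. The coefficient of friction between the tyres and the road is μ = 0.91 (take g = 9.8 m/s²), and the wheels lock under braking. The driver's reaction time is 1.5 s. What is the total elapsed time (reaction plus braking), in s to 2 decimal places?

Total time ≈ 5.76 s

85 mph × 0.44704 = 37.9984 m/s.
a = μg = 0.91 × 9.8 = 8.918 m/s².
Braking time = v/a = 37.9984 / 8.918 = 4.261 s.
Total = 1.5 + 4.261 = 5.761 s.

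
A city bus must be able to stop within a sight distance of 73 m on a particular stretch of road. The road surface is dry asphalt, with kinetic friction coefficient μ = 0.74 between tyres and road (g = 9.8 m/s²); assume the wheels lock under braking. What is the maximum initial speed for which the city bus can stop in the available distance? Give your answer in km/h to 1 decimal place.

Maximum speed ≈ 117.1 km/h

a = μg = 0.74 × 9.8 = 7.252 m/s².
v²/(2a) = d ⇒ v = √(2 × 7.252 × 73) = √1058.79 = 32.5391 m/s.
32.5391 m/s × 3.6 = 117.141 km/h.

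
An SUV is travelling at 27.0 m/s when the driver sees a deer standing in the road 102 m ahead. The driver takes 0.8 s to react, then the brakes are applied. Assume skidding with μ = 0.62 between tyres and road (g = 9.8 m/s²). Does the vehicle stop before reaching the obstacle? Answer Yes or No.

a = μg = 0.62 × 9.8 = 6.076 m/s².
Reaction distance = 27.0000 × 0.8 = 21.600 m.
Braking distance = v²/(2a) = 729.000 / 12.152 = 59.990 m.
Total stopping distance = 21.600 + 59.990 = 81.590 m, vs 102 m available — it stops with 102 − 81.590 = 20.410 m to spare.

Yes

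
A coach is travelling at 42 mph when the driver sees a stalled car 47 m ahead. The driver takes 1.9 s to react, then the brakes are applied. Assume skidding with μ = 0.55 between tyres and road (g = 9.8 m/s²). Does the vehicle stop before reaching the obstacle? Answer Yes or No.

No

42 mph × 0.44704 = 18.7757 m/s.
a = μg = 0.55 × 9.8 = 5.390 m/s².
Reaction distance = 18.7757 × 1.9 = 35.674 m.
Braking distance = v²/(2a) = 352.527 / 10.780 = 32.702 m.
Total stopping distance = 35.674 + 32.702 = 68.376 m, vs 47 m available — it cannot stop in time and overshoots by 68.376 − 47 = 21.376 m.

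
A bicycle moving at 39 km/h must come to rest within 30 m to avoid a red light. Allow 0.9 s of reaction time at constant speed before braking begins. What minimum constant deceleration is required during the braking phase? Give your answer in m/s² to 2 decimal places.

Required deceleration ≈ 2.90 m/s²

39 km/h ÷ 3.6 = 10.8333 m/s.
Distance covered during reaction = 10.8333 × 0.9 = 9.750 m.
Distance available for braking: 30 − 9.750 = 20.250 m.
v² = 2a·d ⇒ a = v²/(2d) = 10.8333² / (2 × 20.250) = 117.360 / 40.500 = 2.8978 m/s².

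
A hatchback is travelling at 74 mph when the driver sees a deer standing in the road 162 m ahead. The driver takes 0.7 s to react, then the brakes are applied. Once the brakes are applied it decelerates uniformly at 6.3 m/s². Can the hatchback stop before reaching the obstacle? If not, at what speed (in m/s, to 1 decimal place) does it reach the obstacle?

74 mph × 0.44704 = 33.0810 m/s.
Reaction distance = 33.0810 × 0.7 = 23.157 m.
Braking distance = v²/(2a) = 1094.353 / 12.600 = 86.853 m.
Total stopping distance = 23.157 + 86.853 = 110.010 m, vs 162 m available — it stops with 162 − 110.010 = 51.990 m to spare.

Yes — it stops about 52.0 m short of the obstacle, so it never reaches it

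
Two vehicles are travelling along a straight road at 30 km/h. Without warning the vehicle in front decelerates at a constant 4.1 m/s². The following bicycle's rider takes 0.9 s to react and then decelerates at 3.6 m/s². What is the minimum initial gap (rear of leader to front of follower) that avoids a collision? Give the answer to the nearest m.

Minimum gap ≈ 9 m

30 km/h ÷ 3.6 = 8.3333 m/s.
Leader travels v²/(2a_L) = 69.444 / 8.200 = 8.469 m before stopping.
Follower covers v·t_r = 8.3333 × 0.9 = 7.500 m while reacting, then v²/(2a_F) = 69.444 / 7.200 = 9.645 m while braking, for a total of 7.500 + 9.645 = 17.145 m.
Since a_F ≤ a_L and the follower starts braking later, the follower is never slower than the leader, so the closest approach is when both have stopped.
Minimum gap = 17.145 − 8.469 = 8.676 m.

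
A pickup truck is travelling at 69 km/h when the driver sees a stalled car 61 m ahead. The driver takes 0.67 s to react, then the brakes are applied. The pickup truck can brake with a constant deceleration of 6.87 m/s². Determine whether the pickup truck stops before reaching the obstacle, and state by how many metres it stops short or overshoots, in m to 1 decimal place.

69 km/h ÷ 3.6 = 19.1667 m/s.
Reaction distance = 19.1667 × 0.67 = 12.842 m.
Braking distance = v²/(2a) = 367.362 / 13.740 = 26.737 m.
Total stopping distance = 12.842 + 26.737 = 39.579 m, vs 61 m available — it stops with 61 − 39.579 = 21.421 m to spare.

Yes — it stops 21.4 m short of the obstacle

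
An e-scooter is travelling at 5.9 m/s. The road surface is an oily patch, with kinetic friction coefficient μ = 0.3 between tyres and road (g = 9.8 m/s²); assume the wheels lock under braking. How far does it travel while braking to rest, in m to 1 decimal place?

Braking distance ≈ 5.9 m

a = μg = 0.3 × 9.8 = 2.940 m/s².
Braking distance = v²/(2a) = 5.9000² / (2 × 2.940) = 34.810 / 5.880 = 5.920 m.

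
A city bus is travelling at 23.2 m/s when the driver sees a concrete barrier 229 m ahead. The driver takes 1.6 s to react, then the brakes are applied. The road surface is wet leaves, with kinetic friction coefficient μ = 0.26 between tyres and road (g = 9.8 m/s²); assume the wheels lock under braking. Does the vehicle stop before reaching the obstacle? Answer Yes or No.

Yes

a = μg = 0.26 × 9.8 = 2.548 m/s².
Reaction distance = 23.2000 × 1.6 = 37.120 m.
Braking distance = v²/(2a) = 538.240 / 5.096 = 105.620 m.
Total stopping distance = 37.120 + 105.620 = 142.740 m, vs 229 m available — it stops with 229 − 142.740 = 86.260 m to spare.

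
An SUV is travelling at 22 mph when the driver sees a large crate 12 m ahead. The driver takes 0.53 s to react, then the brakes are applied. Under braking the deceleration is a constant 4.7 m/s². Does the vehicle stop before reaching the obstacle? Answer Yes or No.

22 mph × 0.44704 = 9.8349 m/s.
Reaction distance = 9.8349 × 0.53 = 5.212 m.
Braking distance = v²/(2a) = 96.725 / 9.400 = 10.290 m.
Total stopping distance = 5.212 + 10.290 = 15.502 m, vs 12 m available — it cannot stop in time and overshoots by 15.502 − 12 = 3.502 m.

No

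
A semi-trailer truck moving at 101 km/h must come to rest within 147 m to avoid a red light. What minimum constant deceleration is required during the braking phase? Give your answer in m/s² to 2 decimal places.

101 km/h ÷ 3.6 = 28.0556 m/s.
v² = 2a·d ⇒ a = v²/(2d) = 28.0556² / (2 × 147.000) = 787.117 / 294.000 = 2.6773 m/s².

Required deceleration ≈ 2.68 m/s²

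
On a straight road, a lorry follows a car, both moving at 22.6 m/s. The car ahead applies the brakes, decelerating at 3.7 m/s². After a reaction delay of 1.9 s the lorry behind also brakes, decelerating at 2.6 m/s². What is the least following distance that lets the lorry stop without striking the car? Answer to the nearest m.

Leader travels v²/(2a_L) = 510.760 / 7.400 = 69.022 m before stopping.
Follower covers v·t_r = 22.6000 × 1.9 = 42.940 m while reacting, then v²/(2a_F) = 510.760 / 5.200 = 98.223 m while braking, for a total of 42.940 + 98.223 = 141.163 m.
Since a_F ≤ a_L and the follower starts braking later, the follower is never slower than the leader, so the closest approach is when both have stopped.
Minimum gap = 141.163 − 69.022 = 72.141 m.

Minimum gap ≈ 72 m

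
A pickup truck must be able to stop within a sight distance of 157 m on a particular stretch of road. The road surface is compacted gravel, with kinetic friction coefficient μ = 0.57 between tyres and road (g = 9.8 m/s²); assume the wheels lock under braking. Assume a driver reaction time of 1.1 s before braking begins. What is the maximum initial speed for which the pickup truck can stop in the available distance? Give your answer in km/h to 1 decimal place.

Maximum speed ≈ 130.3 km/h

a = μg = 0.57 × 9.8 = 5.586 m/s².
Stopping distance: v·t_r + v²/(2a) = 157 with t_r = 1.1 s and a = 5.586 m/s².
So v² + 12.289 v − 1754.00 = 0.
Positive root: v = −a·t_r + √((a·t_r)² + 2a·d) = −6.145 + √(37.761 + 1754.00) = 36.1842 m/s.
36.1842 m/s × 3.6 = 130.263 km/h.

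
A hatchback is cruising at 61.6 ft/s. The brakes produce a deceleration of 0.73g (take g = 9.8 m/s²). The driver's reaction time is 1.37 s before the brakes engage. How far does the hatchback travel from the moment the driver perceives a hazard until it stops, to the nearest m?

Total stopping distance ≈ 50 m

61.6 ft/s × 0.3048 = 18.7757 m/s.
a = 0.73 × 9.8 = 7.154 m/s².
Reaction distance = v·t_r = 18.7757 × 1.37 = 25.723 m.
Braking distance = v²/(2a) = 18.7757² / (2 × 7.154) = 352.527 / 14.308 = 24.638 m.
Total = 25.723 + 24.638 = 50.361 m.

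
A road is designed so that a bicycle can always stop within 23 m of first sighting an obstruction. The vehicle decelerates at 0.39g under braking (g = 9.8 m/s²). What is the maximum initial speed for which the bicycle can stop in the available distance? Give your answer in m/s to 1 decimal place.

Maximum speed ≈ 13.3 m/s

a = 0.39 × 9.8 = 3.822 m/s².
v²/(2a) = d ⇒ v = √(2 × 3.822 × 23) = √175.81 = 13.2593 m/s.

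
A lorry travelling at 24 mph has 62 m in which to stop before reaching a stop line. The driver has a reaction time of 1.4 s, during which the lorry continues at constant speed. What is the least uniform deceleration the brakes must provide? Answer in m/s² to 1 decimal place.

Required deceleration ≈ 1.2 m/s²

24 mph × 0.44704 = 10.7290 m/s.
Distance covered during reaction = 10.7290 × 1.4 = 15.021 m.
Distance available for braking: 62 − 15.021 = 46.979 m.
v² = 2a·d ⇒ a = v²/(2d) = 10.7290² / (2 × 46.979) = 115.111 / 93.958 = 1.2251 m/s².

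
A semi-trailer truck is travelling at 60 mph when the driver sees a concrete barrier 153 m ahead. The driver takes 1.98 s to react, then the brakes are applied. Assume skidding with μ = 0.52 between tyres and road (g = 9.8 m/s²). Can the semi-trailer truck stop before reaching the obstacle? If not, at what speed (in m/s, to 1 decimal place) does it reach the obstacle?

Yes — it stops about 29.3 m short of the obstacle, so it never reaches it

60 mph × 0.44704 = 26.8224 m/s.
a = μg = 0.52 × 9.8 = 5.096 m/s².
Reaction distance = 26.8224 × 1.98 = 53.108 m.
Braking distance = v²/(2a) = 719.441 / 10.192 = 70.589 m.
Total stopping distance = 53.108 + 70.589 = 123.697 m, vs 153 m available — it stops with 153 − 123.697 = 29.303 m to spare.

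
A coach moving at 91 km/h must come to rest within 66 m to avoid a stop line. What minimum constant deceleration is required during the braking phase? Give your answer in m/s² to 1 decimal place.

Required deceleration ≈ 4.8 m/s²

91 km/h ÷ 3.6 = 25.2778 m/s.
v² = 2a·d ⇒ a = v²/(2d) = 25.2778² / (2 × 66.000) = 638.967 / 132.000 = 4.8407 m/s².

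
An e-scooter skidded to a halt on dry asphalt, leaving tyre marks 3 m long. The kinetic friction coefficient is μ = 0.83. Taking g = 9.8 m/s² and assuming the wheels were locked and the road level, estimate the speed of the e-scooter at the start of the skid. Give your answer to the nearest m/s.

Initial speed ≈ 7 m/s

Deceleration a = μg = 0.83 × 9.8 = 8.134 m/s².
v = √(2a·d) = √(2 × 8.134 × 3) = √48.804 = 6.9860 m/s.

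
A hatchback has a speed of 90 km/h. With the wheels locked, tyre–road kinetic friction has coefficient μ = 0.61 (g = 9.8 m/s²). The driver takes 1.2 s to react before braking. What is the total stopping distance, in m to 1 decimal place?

90 km/h ÷ 3.6 = 25.0000 m/s.
a = μg = 0.61 × 9.8 = 5.978 m/s².
Reaction distance = v·t_r = 25.0000 × 1.2 = 30.000 m.
Braking distance = v²/(2a) = 25.0000² / (2 × 5.978) = 625.000 / 11.956 = 52.275 m.
Total = 30.000 + 52.275 = 82.275 m.

Total stopping distance ≈ 82.3 m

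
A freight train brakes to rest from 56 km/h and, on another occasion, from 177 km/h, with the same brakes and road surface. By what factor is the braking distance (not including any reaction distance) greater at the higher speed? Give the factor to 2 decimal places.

Factor ≈ 9.99

Braking distance d = v²/(2a), so with a fixed, d ∝ v².
Factor = (177/56)² = 3.1607² = 9.9900.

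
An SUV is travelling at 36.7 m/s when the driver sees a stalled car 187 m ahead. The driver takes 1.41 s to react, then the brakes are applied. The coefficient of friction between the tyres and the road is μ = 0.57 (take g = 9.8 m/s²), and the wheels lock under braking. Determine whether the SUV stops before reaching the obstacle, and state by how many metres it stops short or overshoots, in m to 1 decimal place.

Yes — it stops 14.7 m short of the obstacle

a = μg = 0.57 × 9.8 = 5.586 m/s².
Reaction distance = 36.7000 × 1.41 = 51.747 m.
Braking distance = v²/(2a) = 1346.890 / 11.172 = 120.559 m.
Total stopping distance = 51.747 + 120.559 = 172.306 m, vs 187 m available — it stops with 187 − 172.306 = 14.694 m to spare.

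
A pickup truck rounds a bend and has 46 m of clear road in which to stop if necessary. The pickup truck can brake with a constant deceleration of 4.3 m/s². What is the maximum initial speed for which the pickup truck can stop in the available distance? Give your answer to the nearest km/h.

v²/(2a) = d ⇒ v = √(2 × 4.300 × 46) = √395.60 = 19.8897 m/s.
19.8897 m/s × 3.6 = 71.603 km/h.

Maximum speed ≈ 72 km/h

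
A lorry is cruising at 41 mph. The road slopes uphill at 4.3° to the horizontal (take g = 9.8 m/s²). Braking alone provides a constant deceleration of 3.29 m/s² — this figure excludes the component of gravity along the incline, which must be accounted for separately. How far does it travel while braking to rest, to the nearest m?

41 mph × 0.44704 = 18.3286 m/s.
Gravity along the uphill slope adds to the braking deceleration: a_eff = 3.290 + 9.8·sin 4.3° = 3.290 + 0.735 = 4.025 m/s².
Braking distance = v²/(2a) = 18.3286² / (2 × 4.025) = 335.938 / 8.050 = 41.731 m.

Braking distance ≈ 42 m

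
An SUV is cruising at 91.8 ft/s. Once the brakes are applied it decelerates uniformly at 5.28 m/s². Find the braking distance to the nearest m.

91.8 ft/s × 0.3048 = 27.9806 m/s.
Braking distance = v²/(2a) = 27.9806² / (2 × 5.280) = 782.914 / 10.560 = 74.140 m.

Braking distance ≈ 74 m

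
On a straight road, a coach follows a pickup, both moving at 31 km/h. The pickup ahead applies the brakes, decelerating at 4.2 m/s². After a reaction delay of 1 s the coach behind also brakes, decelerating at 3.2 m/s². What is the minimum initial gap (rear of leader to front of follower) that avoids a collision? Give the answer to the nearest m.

Minimum gap ≈ 11 m

31 km/h ÷ 3.6 = 8.6111 m/s.
Leader travels v²/(2a_L) = 74.151 / 8.400 = 8.827 m before stopping.
Follower covers v·t_r = 8.6111 × 1 = 8.611 m while reacting, then v²/(2a_F) = 74.151 / 6.400 = 11.586 m while braking, for a total of 8.611 + 11.586 = 20.197 m.
Since a_F ≤ a_L and the follower starts braking later, the follower is never slower than the leader, so the closest approach is when both have stopped.
Minimum gap = 20.197 − 8.827 = 11.370 m.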